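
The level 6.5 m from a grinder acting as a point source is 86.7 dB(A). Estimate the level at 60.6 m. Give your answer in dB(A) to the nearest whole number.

Spherical spreading from a point source gives a 20·log₁₀(r₂/r₁) drop.
L₂ = 86.7 − 20·log₁₀(60.6/6.5) = 86.7 − 19.391 = 67.31 dB(A).

67 dB(A)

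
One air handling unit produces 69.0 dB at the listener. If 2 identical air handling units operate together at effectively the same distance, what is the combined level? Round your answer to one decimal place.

72.0 dB

With 2 equal, uncorrelated contributions the intensity is 2× that of one unit, giving a rise of 10·log₁₀ 2.
L_total = 69.0 + 10·log₁₀(2) = 69.0 + 3.010 = 72.01 dB.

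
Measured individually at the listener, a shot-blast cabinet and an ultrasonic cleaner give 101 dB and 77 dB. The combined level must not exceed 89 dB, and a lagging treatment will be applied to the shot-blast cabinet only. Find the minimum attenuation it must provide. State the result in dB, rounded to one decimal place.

12.3 dB

Fixed contribution from the other source: Σ 10^(L/10) = 10^(77/10) = 5.012e+07 (77.00 dB).
The limit corresponds to 10^(89/10) = 7.943e+08; subtracting the fixed part leaves 7.442e+08 for the shot-blast cabinet, i.e. 88.72 dB.
Required insertion loss = 101 − 88.72 = 12.28 dB.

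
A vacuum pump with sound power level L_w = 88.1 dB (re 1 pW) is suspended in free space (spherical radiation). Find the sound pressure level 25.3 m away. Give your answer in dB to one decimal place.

49.0 dB

Free-field spherical radiation: L_p = L_w − 10·log₁₀(4π·r²), r = 25.3 m.
4π·r² = 8044 m², 10·log₁₀ of that is 39.055 dB.
L_p = 88.1 − 39.055 = 49.05 dB.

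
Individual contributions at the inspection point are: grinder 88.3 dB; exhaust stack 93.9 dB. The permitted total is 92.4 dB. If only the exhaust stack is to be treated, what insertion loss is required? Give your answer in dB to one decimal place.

3.6 dB

Fixed contribution from the other source: Σ 10^(L/10) = 10^(88.3/10) = 6.761e+08 (88.30 dB).
The limit corresponds to 10^(92.4/10) = 1.738e+09; subtracting the fixed part leaves 1.062e+09 for the exhaust stack, i.e. 90.26 dB.
Required insertion loss = 93.9 − 90.26 = 3.64 dB.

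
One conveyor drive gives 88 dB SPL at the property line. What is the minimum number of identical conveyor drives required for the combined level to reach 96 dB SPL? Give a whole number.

7

Need L₁ + 10·log₁₀ N ≥ 96, i.e. log₁₀ N ≥ 0.80.
N ≥ 10^(8.0/10) = 6.310, so N = 7.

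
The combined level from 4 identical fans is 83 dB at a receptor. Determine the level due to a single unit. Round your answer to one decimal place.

For N identical incoherent sources L_total = L₁ + 10·log₁₀ N, so L₁ = 83 − 10·log₁₀(4) = 83 − 6.021.

77.0 dB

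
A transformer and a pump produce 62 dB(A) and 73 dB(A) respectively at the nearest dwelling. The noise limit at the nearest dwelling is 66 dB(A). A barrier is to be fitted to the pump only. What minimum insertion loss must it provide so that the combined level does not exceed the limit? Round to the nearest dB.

9 dB

Fixed contribution from the other source: Σ 10^(L/10) = 10^(62/10) = 1.585e+06 (62.00 dB(A)).
To meet 66 dB(A) overall, the treated pump may contribute at most 10^(66/10) − 1.585e+06 = 2.396e+06, i.e. 63.80 dB(A).
So the pump must be reduced from 73 to 63.80 dB(A): IL = 9.20 dB.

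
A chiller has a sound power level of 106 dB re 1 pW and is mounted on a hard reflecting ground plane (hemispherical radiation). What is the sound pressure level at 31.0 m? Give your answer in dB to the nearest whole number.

68 dB

The power spreads over a hemisphere of area 2π·r², so L_p = L_w − 10·log₁₀(2π·r²).
2π·r² = 6038 m², 10·log₁₀ of that is 37.809 dB.
L_p = 106 − 37.809 = 68.19 dB.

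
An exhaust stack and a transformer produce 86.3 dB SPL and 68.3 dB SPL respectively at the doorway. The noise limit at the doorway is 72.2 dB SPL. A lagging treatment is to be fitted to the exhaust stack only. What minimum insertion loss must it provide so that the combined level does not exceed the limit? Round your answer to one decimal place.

16.4 dB

Fixed contribution from the other source: Σ 10^(L/10) = 10^(68.3/10) = 6.761e+06 (68.30 dB SPL).
The limit corresponds to 10^(72.2/10) = 1.660e+07; subtracting the fixed part leaves 9.835e+06 for the exhaust stack, i.e. 69.93 dB SPL.
So the exhaust stack must be reduced from 86.3 to 69.93 dB SPL: IL = 16.37 dB.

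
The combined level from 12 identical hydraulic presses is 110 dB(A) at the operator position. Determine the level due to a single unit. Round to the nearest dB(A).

For N identical incoherent sources L_total = L₁ + 10·log₁₀ N, so L₁ = 110 − 10·log₁₀(12) = 110 − 10.792.

99 dB(A)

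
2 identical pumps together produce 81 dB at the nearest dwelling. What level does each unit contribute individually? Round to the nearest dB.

2 equal contributions raise the level by 10·log₁₀ 2 = 3.010 dB, so each unit alone gives 81 − 3.010.

78 dB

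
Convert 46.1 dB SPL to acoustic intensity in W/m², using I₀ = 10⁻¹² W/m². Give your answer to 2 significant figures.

I/I₀ = 10^(46.1/10) = 4.074e+04, so I = 4.074e+04 × 10⁻¹² W/m².

4.1e-08 W/m²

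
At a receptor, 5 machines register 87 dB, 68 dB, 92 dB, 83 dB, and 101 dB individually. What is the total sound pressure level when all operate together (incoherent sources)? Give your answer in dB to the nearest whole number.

102 dB

Incoherent sources combine by intensity addition: L_total = 10·log₁₀(Σ 10^(L_i/10)).
Σ 10^(L/10) = 10^(87/10) + 10^(68/10) + 10^(92/10) + 10^(83/10) + 10^(101/10) = 1.488e+10.
L_total = 10·log₁₀(1.488e+10) = 101.73 dB.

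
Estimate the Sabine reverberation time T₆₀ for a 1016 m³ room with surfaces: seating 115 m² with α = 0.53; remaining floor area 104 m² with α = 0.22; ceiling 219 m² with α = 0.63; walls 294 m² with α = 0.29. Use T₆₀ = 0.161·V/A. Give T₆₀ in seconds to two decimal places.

0.53 s

Summing Sᵢαᵢ: 115·0.53 + 104·0.22 + 219·0.63 + 294·0.29 = 307.06 m².
T₆₀ = 0.161 × 1016 / 307.06 = 0.533 s.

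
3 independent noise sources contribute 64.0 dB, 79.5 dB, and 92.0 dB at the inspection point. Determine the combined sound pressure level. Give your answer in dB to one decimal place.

92.2 dB

For uncorrelated sources the intensities add, so convert each level to linear form, sum, and take 10·log₁₀ of the total.
Σ 10^(L/10) = 10^(64.0/10) + 10^(79.5/10) + 10^(92.0/10) = 1.677e+09.
L_total = 10·log₁₀(1.677e+09) = 92.24 dB.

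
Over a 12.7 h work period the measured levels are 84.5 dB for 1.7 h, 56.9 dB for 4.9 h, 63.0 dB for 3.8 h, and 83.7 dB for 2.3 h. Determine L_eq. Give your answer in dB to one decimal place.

L_eq = 10·log₁₀[(1/T)·Σ tᵢ·10^(Lᵢ/10)] with T = 12.7 h.
Σ tᵢ·10^(Lᵢ/10) = 1.7·10^(84.5/10) + 4.9·10^(56.9/10) + 3.8·10^(63.0/10) + 2.3·10^(83.7/10) = 1.028e+09.
L_eq = 10·log₁₀(1.028e+09/12.7) = 79.08 dB.

79.1 dB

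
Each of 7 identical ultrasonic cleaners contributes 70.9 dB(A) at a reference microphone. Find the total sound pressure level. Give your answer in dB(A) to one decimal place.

With 7 equal, uncorrelated contributions the intensity is 7× that of one unit, giving a rise of 10·log₁₀ 7.
L_total = 70.9 + 10·log₁₀(7) = 70.9 + 8.451 = 79.35 dB(A).

79.4 dB(A)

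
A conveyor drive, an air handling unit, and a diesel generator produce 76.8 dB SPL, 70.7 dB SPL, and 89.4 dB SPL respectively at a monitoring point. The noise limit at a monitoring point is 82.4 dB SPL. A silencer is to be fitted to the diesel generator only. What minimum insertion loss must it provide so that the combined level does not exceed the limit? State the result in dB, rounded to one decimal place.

Everything except the diesel generator sums to 10^(76.8/10) + 10^(70.7/10) = 5.961e+07 in linear terms, 77.75 dB SPL.
To meet 82.4 dB SPL overall, the treated diesel generator may contribute at most 10^(82.4/10) − 5.961e+07 = 1.142e+08, i.e. 80.58 dB SPL.
So the diesel generator must be reduced from 89.4 to 80.58 dB SPL: IL = 8.82 dB.

8.8 dB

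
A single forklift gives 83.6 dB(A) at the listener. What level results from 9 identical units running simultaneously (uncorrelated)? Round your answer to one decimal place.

L_total = L₁ + 10·log₁₀ N for N identical incoherent sources.
L_total = 83.6 + 10·log₁₀(9) = 83.6 + 9.542 = 93.14 dB(A).

93.1 dB(A)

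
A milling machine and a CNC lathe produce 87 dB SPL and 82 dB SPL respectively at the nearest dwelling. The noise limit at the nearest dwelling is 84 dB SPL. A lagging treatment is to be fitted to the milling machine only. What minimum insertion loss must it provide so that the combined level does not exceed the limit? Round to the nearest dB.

7 dB

Everything except the milling machine sums to 10^(82/10) = 1.585e+08 in linear terms, 82.00 dB SPL.
To meet 84 dB SPL overall, the treated milling machine may contribute at most 10^(84/10) − 1.585e+08 = 9.270e+07, i.e. 79.67 dB SPL.
Required insertion loss = 87 − 79.67 = 7.33 dB.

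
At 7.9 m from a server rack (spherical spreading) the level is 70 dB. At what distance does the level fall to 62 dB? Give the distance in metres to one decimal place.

19.8 m

The 8.0 dB drop corresponds to a distance ratio of 10^(8.0/20) for a point source.
r₂ = 7.9·10^((70−62)/20) = 7.9·10^(8.0/20) = 19.84 m.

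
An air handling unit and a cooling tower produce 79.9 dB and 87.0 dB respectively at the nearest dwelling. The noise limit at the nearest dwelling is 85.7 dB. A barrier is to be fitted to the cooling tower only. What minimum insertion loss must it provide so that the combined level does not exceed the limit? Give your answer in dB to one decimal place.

2.6 dB

The untreated sources together contribute 10^(79.9/10) = 9.772e+07, i.e. 79.90 dB.
To meet 85.7 dB overall, the treated cooling tower may contribute at most 10^(85.7/10) − 9.772e+07 = 2.738e+08, i.e. 84.37 dB.
Required insertion loss = 87.0 − 84.37 = 2.63 dB.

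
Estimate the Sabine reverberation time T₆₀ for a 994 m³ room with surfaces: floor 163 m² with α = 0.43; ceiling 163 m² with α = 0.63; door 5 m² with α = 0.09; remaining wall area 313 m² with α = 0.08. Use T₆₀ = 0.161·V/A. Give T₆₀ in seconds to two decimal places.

0.81 s

A = Σ Sᵢαᵢ = 163·0.43 + 163·0.63 + 5·0.09 + 313·0.08 = 198.27 m².
T₆₀ = 0.161·V/A = 0.161·994/198.27 = 0.807 s.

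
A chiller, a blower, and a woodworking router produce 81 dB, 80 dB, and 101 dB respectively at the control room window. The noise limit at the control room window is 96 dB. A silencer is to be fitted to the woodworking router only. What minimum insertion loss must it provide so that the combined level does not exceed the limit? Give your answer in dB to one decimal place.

The untreated sources together contribute 10^(81/10) + 10^(80/10) = 2.259e+08, i.e. 83.54 dB.
To meet 96 dB overall, the treated woodworking router may contribute at most 10^(96/10) − 2.259e+08 = 3.755e+09, i.e. 95.75 dB.
Required insertion loss = 101 − 95.75 = 5.25 dB.

5.3 dB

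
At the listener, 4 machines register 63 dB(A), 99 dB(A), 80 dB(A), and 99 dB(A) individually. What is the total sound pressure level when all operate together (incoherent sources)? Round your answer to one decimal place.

Incoherent sources combine by intensity addition: L_total = 10·log₁₀(Σ 10^(L_i/10)).
Σ 10^(L/10) = 10^(63/10) + 10^(99/10) + 10^(80/10) + 10^(99/10) = 1.599e+10.
L_total = 10·log₁₀(1.599e+10) = 102.04 dB(A).

102.0 dB(A)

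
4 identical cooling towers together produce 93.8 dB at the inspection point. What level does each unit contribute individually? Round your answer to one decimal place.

87.8 dB

For N identical incoherent sources L_total = L₁ + 10·log₁₀ N, so L₁ = 93.8 − 10·log₁₀(4) = 93.8 − 6.021.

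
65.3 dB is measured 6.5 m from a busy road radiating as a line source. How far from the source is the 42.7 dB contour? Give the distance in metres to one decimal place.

1182.8 m

For a line source L₁ − L₂ = 10·log₁₀(r₂/r₁), so r₂ = r₁·10^((L₁−L₂)/10).
r₂ = 6.5·10^((65.3−42.7)/10) = 6.5·10^(22.6/10) = 1182.81 m.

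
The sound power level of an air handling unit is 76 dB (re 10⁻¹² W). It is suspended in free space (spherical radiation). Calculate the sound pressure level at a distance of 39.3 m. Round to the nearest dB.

L_p = L_w − 10·log₁₀(4π·r²) with r = 39.3 m.
4π·r² = 1.941e+04 m², 10·log₁₀ of that is 42.880 dB.
L_p = 76 − 42.880 = 33.12 dB.

33 dB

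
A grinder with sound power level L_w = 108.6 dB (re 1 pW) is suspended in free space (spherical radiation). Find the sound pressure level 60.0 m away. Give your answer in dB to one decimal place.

The power spreads over a sphere of area 4π·r², so L_p = L_w − 10·log₁₀(4π·r²).
4π·r² = 4.524e+04 m², 10·log₁₀ of that is 46.555 dB.
L_p = 108.6 − 46.555 = 62.04 dB.

62.0 dB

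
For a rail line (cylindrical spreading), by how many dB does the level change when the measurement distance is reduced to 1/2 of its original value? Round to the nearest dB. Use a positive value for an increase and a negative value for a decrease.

Line-source spreading: ΔL = −10·log₁₀(r₂/r₁).
ΔL = −10·log₁₀(0.5) = +3.01 dB.

+3 dB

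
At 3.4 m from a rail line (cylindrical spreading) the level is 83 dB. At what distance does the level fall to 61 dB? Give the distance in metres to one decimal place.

For a line source L₁ − L₂ = 10·log₁₀(r₂/r₁), so r₂ = r₁·10^((L₁−L₂)/10).
r₂ = 3.4·10^((83−61)/10) = 3.4·10^(22.0/10) = 538.86 m.

538.9 m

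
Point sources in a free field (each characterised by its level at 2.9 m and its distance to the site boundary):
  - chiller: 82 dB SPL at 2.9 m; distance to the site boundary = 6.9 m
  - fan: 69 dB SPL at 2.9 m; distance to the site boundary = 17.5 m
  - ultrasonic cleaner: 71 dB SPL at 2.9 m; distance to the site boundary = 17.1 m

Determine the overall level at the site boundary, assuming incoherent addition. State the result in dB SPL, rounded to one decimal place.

Apply inverse-square spreading to bring every level to the receiver, then sum 10^(L/10).
chiller: 82 − 20·log₁₀(6.9/2.9) = 82 − 7.53 = 74.47 dB SPL.
fan: 69 − 20·log₁₀(17.5/2.9) = 69 − 15.61 = 53.39 dB SPL.
ultrasonic cleaner: 71 − 20·log₁₀(17.1/2.9) = 71 − 15.41 = 55.59 dB SPL.
Σ 10^(L/10) = 2.858e+07 → L_total = 10·log₁₀(2.858e+07) = 74.56 dB SPL.

74.6 dB SPL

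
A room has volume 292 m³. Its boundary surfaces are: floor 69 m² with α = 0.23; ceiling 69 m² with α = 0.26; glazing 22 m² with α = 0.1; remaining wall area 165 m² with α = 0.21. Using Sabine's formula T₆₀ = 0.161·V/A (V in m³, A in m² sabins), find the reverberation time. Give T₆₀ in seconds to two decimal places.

Summing Sᵢαᵢ: 69·0.23 + 69·0.26 + 22·0.1 + 165·0.21 = 70.66 m².
T₆₀ = 0.161 × 292 / 70.66 = 0.665 s.

0.67 s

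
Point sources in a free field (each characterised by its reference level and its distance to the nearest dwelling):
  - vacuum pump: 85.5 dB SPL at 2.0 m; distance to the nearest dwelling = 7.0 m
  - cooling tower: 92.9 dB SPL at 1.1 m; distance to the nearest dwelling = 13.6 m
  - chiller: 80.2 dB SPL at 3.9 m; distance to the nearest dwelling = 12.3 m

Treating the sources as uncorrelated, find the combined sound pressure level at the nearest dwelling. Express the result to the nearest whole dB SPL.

77 dB SPL

Propagate each source to the receiver with L = L_ref − 20·log₁₀(r/r_ref), then add intensities.
vacuum pump: 85.5 − 20·log₁₀(7.0/2.0) = 85.5 − 10.88 = 74.62 dB SPL.
cooling tower: 92.9 − 20·log₁₀(13.6/1.1) = 92.9 − 21.84 = 71.06 dB SPL.
chiller: 80.2 − 20·log₁₀(12.3/3.9) = 80.2 − 9.98 = 70.22 dB SPL.
Σ 10^(L/10) = 5.225e+07 → L_total = 10·log₁₀(5.225e+07) = 77.18 dB SPL.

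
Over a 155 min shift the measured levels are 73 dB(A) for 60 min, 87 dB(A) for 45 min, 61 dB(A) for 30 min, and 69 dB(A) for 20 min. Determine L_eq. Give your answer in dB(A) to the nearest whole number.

L_eq = 10·log₁₀[(1/T)·Σ tᵢ·10^(Lᵢ/10)] with T = 155 min.
Σ tᵢ·10^(Lᵢ/10) = 60·10^(73/10) + 45·10^(87/10) + 30·10^(61/10) + 20·10^(69/10) = 2.395e+10.
L_eq = 10·log₁₀(2.395e+10/155) = 81.89 dB(A).

82 dB(A)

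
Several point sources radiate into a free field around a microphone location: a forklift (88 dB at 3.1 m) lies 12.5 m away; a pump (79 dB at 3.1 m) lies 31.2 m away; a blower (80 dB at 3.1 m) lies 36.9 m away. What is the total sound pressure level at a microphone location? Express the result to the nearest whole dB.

76 dB

Apply inverse-square spreading to bring every level to the receiver, then sum 10^(L/10).
forklift: 88 − 20·log₁₀(12.5/3.1) = 88 − 12.11 = 75.89 dB.
pump: 79 − 20·log₁₀(31.2/3.1) = 79 − 20.06 = 58.94 dB.
blower: 80 − 20·log₁₀(36.9/3.1) = 80 − 21.51 = 58.49 dB.
Σ 10^(L/10) = 4.030e+07 → L_total = 10·log₁₀(4.030e+07) = 76.05 dB.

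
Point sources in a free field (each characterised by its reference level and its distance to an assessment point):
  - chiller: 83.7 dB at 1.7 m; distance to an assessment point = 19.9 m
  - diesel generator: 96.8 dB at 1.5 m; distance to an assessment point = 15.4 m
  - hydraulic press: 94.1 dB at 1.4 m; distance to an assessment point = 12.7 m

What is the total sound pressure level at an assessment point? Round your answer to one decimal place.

Apply inverse-square spreading to bring every level to the receiver, then sum 10^(L/10).
chiller: 83.7 − 20·log₁₀(19.9/1.7) = 83.7 − 21.37 = 62.33 dB.
diesel generator: 96.8 − 20·log₁₀(15.4/1.5) = 96.8 − 20.23 = 76.57 dB.
hydraulic press: 94.1 − 20·log₁₀(12.7/1.4) = 94.1 − 19.15 = 74.95 dB.
Σ 10^(L/10) = 7.836e+07 → L_total = 10·log₁₀(7.836e+07) = 78.94 dB.

78.9 dB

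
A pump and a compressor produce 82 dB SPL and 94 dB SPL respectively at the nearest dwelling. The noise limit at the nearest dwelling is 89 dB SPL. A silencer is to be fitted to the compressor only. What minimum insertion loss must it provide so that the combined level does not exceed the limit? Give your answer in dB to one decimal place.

6.0 dB

The untreated sources together contribute 10^(82/10) = 1.585e+08, i.e. 82.00 dB SPL.
To meet 89 dB SPL overall, the treated compressor may contribute at most 10^(89/10) − 1.585e+08 = 6.358e+08, i.e. 88.03 dB SPL.
Required insertion loss = 94 − 88.03 = 5.97 dB.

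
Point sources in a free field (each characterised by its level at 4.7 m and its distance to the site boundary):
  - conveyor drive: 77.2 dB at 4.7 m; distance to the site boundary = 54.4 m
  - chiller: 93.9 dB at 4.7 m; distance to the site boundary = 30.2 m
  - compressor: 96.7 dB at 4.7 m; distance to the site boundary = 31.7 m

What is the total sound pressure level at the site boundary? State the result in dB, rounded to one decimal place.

82.1 dB

Apply inverse-square spreading to bring every level to the receiver, then sum 10^(L/10).
conveyor drive: 77.2 − 20·log₁₀(54.4/4.7) = 77.2 − 21.27 = 55.93 dB.
chiller: 93.9 − 20·log₁₀(30.2/4.7) = 93.9 − 16.16 = 77.74 dB.
compressor: 96.7 − 20·log₁₀(31.7/4.7) = 96.7 − 16.58 = 80.12 dB.
Σ 10^(L/10) = 1.627e+08 → L_total = 10·log₁₀(1.627e+08) = 82.11 dB.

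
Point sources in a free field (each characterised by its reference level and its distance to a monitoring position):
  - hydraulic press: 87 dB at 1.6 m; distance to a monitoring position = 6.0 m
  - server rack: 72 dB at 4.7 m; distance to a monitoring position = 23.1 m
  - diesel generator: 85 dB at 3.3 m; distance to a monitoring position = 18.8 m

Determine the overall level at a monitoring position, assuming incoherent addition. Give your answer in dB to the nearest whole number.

77 dB

Apply inverse-square spreading to bring every level to the receiver, then sum 10^(L/10).
hydraulic press: 87 − 20·log₁₀(6.0/1.6) = 87 − 11.48 = 75.52 dB.
server rack: 72 − 20·log₁₀(23.1/4.7) = 72 − 13.83 = 58.17 dB.
diesel generator: 85 − 20·log₁₀(18.8/3.3) = 85 − 15.11 = 69.89 dB.
Σ 10^(L/10) = 4.604e+07 → L_total = 10·log₁₀(4.604e+07) = 76.63 dB.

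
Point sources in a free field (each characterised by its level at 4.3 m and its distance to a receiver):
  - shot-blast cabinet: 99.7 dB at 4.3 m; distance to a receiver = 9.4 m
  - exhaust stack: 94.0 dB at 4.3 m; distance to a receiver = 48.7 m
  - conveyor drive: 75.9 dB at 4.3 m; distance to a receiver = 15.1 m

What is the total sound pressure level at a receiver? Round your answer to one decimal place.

93.0 dB

Apply inverse-square spreading to bring every level to the receiver, then sum 10^(L/10).
shot-blast cabinet: 99.7 − 20·log₁₀(9.4/4.3) = 99.7 − 6.79 = 92.91 dB.
exhaust stack: 94.0 − 20·log₁₀(48.7/4.3) = 94.0 − 21.08 = 72.92 dB.
conveyor drive: 75.9 − 20·log₁₀(15.1/4.3) = 75.9 − 10.91 = 64.99 dB.
Σ 10^(L/10) = 1.976e+09 → L_total = 10·log₁₀(1.976e+09) = 92.96 dB.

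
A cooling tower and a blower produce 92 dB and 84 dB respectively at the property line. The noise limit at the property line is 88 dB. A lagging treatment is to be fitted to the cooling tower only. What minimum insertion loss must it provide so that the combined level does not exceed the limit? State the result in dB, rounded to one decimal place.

6.2 dB

The untreated sources together contribute 10^(84/10) = 2.512e+08, i.e. 84.00 dB.
To meet 88 dB overall, the treated cooling tower may contribute at most 10^(88/10) − 2.512e+08 = 3.798e+08, i.e. 85.80 dB.
So the cooling tower must be reduced from 92 to 85.80 dB: IL = 6.20 dB.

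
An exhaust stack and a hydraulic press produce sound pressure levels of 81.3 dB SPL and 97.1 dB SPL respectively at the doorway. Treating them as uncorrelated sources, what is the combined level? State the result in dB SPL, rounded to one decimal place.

Incoherent sources combine by intensity addition: L_total = 10·log₁₀(Σ 10^(L_i/10)).
Σ 10^(L/10) = 10^(81.3/10) + 10^(97.1/10) = 5.264e+09.
L_total = 10·log₁₀(5.264e+09) = 97.21 dB SPL.

97.2 dB SPL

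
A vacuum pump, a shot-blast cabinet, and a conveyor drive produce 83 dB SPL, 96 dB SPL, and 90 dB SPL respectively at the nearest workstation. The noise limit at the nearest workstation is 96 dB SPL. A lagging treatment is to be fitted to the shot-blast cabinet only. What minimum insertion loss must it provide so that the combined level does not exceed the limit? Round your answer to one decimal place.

1.6 dB

Fixed contribution from the other sources: Σ 10^(L/10) = 10^(83/10) + 10^(90/10) = 1.200e+09 (90.79 dB SPL).
The limit corresponds to 10^(96/10) = 3.981e+09; subtracting the fixed part leaves 2.782e+09 for the shot-blast cabinet, i.e. 94.44 dB SPL.
Required insertion loss = 96 − 94.44 = 1.56 dB.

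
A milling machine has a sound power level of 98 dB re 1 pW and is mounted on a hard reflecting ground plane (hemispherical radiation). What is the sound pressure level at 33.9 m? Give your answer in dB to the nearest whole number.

Free-field hemispherical radiation: L_p = L_w − 10·log₁₀(2π·r²), r = 33.9 m.
2π·r² = 7221 m², 10·log₁₀ of that is 38.586 dB.
L_p = 98 − 38.586 = 59.41 dB.

59 dB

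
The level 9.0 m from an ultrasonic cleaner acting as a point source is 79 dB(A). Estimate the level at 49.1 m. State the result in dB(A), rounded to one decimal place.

64.3 dB(A)

Spherical spreading from a point source gives a 20·log₁₀(r₂/r₁) drop.
L₂ = 79 − 20·log₁₀(49.1/9.0) = 79 − 14.737 = 64.26 dB(A).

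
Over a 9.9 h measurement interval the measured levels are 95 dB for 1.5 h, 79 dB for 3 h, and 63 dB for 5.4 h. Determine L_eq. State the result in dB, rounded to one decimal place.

87.0 dB

Weight each interval's intensity by its duration and average over T = 9.9 h:
Σ tᵢ·10^(Lᵢ/10) = 1.5·10^(95/10) + 3·10^(79/10) + 5.4·10^(63/10) = 4.992e+09.
L_eq = 10·log₁₀(4.992e+09/9.9) = 87.03 dB.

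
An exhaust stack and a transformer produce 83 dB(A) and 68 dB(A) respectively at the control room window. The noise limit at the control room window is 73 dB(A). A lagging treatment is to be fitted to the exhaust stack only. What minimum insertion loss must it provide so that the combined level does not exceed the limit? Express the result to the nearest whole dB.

12 dB

Everything except the exhaust stack sums to 10^(68/10) = 6.310e+06 in linear terms, 68.00 dB(A).
To meet 73 dB(A) overall, the treated exhaust stack may contribute at most 10^(73/10) − 6.310e+06 = 1.364e+07, i.e. 71.35 dB(A).
Required insertion loss = 83 − 71.35 = 11.65 dB.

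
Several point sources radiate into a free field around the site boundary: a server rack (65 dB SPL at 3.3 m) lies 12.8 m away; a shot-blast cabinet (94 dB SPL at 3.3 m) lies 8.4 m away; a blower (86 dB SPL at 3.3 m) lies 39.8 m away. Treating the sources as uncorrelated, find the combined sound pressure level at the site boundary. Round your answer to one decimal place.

85.9 dB SPL

First find each source's level at the receiver (point-source: −20·log₁₀(r/r_ref)), then combine on an intensity basis.
server rack: 65 − 20·log₁₀(12.8/3.3) = 65 − 11.77 = 53.23 dB SPL.
shot-blast cabinet: 94 − 20·log₁₀(8.4/3.3) = 94 − 8.12 = 85.88 dB SPL.
blower: 86 − 20·log₁₀(39.8/3.3) = 86 − 21.63 = 64.37 dB SPL.
Σ 10^(L/10) = 3.906e+08 → L_total = 10·log₁₀(3.906e+08) = 85.92 dB SPL.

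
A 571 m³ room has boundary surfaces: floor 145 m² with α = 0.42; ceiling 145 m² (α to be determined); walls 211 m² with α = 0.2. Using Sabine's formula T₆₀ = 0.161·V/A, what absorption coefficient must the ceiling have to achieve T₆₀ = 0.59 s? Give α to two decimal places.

0.36

Required total absorption A = 0.161·571/0.59 = 155.82 m².
Absorption from the other surfaces = 145·0.42 + 211·0.2 = 103.10 m², so the ceiling must supply 52.72 m² over 145 m².
α = 52.72/145 = 0.364.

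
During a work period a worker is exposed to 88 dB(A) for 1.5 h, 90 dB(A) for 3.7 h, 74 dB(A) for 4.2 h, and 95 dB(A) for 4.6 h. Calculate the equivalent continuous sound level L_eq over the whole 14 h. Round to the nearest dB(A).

91 dB(A)

L_eq = 10·log₁₀[(1/T)·Σ tᵢ·10^(Lᵢ/10)] with T = 14 h.
Σ tᵢ·10^(Lᵢ/10) = 1.5·10^(88/10) + 3.7·10^(90/10) + 4.2·10^(74/10) + 4.6·10^(95/10) = 1.930e+10.
L_eq = 10·log₁₀(1.930e+10/14) = 91.39 dB(A).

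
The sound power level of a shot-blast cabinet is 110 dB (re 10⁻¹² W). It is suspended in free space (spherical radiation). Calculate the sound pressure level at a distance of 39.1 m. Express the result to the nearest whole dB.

67 dB

Free-field spherical radiation: L_p = L_w − 10·log₁₀(4π·r²), r = 39.1 m.
4π·r² = 1.921e+04 m², 10·log₁₀ of that is 42.836 dB.
L_p = 110 − 42.836 = 67.16 dB.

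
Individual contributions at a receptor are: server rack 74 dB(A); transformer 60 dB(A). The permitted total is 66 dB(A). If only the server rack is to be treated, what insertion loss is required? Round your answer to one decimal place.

Fixed contribution from the other source: Σ 10^(L/10) = 10^(60/10) = 1.000e+06 (60.00 dB(A)).
To meet 66 dB(A) overall, the treated server rack may contribute at most 10^(66/10) − 1.000e+06 = 2.981e+06, i.e. 64.74 dB(A).
Required insertion loss = 74 − 64.74 = 9.26 dB.

9.3 dB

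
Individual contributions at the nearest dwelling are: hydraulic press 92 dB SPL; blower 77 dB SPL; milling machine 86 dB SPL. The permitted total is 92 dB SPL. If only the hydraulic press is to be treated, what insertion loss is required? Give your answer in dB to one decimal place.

Fixed contribution from the other sources: Σ 10^(L/10) = 10^(77/10) + 10^(86/10) = 4.482e+08 (86.51 dB SPL).
To meet 92 dB SPL overall, the treated hydraulic press may contribute at most 10^(92/10) − 4.482e+08 = 1.137e+09, i.e. 90.56 dB SPL.
So the hydraulic press must be reduced from 92 to 90.56 dB SPL: IL = 1.44 dB.

1.4 dB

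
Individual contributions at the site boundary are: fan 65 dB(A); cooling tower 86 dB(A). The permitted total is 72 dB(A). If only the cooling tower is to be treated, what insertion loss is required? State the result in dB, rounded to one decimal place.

15.0 dB

The untreated sources together contribute 10^(65/10) = 3.162e+06, i.e. 65.00 dB(A).
To meet 72 dB(A) overall, the treated cooling tower may contribute at most 10^(72/10) − 3.162e+06 = 1.269e+07, i.e. 71.03 dB(A).
Required insertion loss = 86 − 71.03 = 14.97 dB.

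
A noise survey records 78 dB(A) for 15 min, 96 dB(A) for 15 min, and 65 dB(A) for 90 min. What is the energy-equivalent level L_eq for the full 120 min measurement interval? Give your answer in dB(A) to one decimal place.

87.1 dB(A)

Weight each interval's intensity by its duration and average over T = 120 min:
Σ tᵢ·10^(Lᵢ/10) = 15·10^(78/10) + 15·10^(96/10) + 90·10^(65/10) = 6.095e+10.
L_eq = 10·log₁₀(6.095e+10/120) = 87.06 dB(A).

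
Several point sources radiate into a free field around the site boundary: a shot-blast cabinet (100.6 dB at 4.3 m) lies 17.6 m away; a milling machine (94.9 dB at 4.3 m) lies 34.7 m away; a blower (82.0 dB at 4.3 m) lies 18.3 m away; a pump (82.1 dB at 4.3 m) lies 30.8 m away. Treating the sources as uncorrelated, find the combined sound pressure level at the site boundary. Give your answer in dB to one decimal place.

88.7 dB

First find each source's level at the receiver (point-source: −20·log₁₀(r/r_ref)), then combine on an intensity basis.
shot-blast cabinet: 100.6 − 20·log₁₀(17.6/4.3) = 100.6 − 12.24 = 88.36 dB.
milling machine: 94.9 − 20·log₁₀(34.7/4.3) = 94.9 − 18.14 = 76.76 dB.
blower: 82.0 − 20·log₁₀(18.3/4.3) = 82.0 − 12.58 = 69.42 dB.
pump: 82.1 − 20·log₁₀(30.8/4.3) = 82.1 − 17.10 = 65.00 dB.
Σ 10^(L/10) = 7.447e+08 → L_total = 10·log₁₀(7.447e+08) = 88.72 dB.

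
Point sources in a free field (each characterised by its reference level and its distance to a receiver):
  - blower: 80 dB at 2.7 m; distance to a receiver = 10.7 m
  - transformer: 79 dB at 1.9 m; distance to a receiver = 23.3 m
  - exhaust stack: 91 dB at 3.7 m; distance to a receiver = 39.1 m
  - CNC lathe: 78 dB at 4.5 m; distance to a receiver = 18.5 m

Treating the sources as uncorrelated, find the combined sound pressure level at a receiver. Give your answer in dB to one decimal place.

73.4 dB

First find each source's level at the receiver (point-source: −20·log₁₀(r/r_ref)), then combine on an intensity basis.
blower: 80 − 20·log₁₀(10.7/2.7) = 80 − 11.96 = 68.04 dB.
transformer: 79 − 20·log₁₀(23.3/1.9) = 79 − 21.77 = 57.23 dB.
exhaust stack: 91 − 20·log₁₀(39.1/3.7) = 91 − 20.48 = 70.52 dB.
CNC lathe: 78 − 20·log₁₀(18.5/4.5) = 78 − 12.28 = 65.72 dB.
Σ 10^(L/10) = 2.190e+07 → L_total = 10·log₁₀(2.190e+07) = 73.40 dB.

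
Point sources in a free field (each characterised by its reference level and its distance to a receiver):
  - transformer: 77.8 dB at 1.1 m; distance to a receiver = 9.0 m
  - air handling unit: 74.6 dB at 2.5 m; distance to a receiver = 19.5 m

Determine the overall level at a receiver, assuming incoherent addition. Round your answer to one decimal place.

First find each source's level at the receiver (point-source: −20·log₁₀(r/r_ref)), then combine on an intensity basis.
transformer: 77.8 − 20·log₁₀(9.0/1.1) = 77.8 − 18.26 = 59.54 dB.
air handling unit: 74.6 − 20·log₁₀(19.5/2.5) = 74.6 − 17.84 = 56.76 dB.
Σ 10^(L/10) = 1.374e+06 → L_total = 10·log₁₀(1.374e+06) = 61.38 dB.

61.4 dB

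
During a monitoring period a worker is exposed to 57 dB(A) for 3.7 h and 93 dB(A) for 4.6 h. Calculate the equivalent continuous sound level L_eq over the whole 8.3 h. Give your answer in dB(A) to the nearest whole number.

The energy average is taken in the linear domain: L_eq = 10·log₁₀[(Σ tᵢ·10^(Lᵢ/10))/T], T = 8.3 h.
Σ tᵢ·10^(Lᵢ/10) = 3.7·10^(57/10) + 4.6·10^(93/10) = 9.180e+09.
L_eq = 10·log₁₀(9.180e+09/8.3) = 90.44 dB(A).

90 dB(A)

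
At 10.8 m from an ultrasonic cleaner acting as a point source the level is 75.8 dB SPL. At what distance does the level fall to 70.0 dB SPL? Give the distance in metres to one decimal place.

21.1 m

For a point source L₁ − L₂ = 20·log₁₀(r₂/r₁), so r₂ = r₁·10^((L₁−L₂)/20).
r₂ = 10.8·10^((75.8−70.0)/20) = 10.8·10^(5.8/20) = 21.06 m.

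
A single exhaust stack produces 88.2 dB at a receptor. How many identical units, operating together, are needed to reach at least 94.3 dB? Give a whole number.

N identical sources give L₁ + 10·log₁₀ N, so require 10·log₁₀ N ≥ 94.3 − 88.2 = 6.1 dB.
N ≥ 10^(6.1/10) = 4.074, so N = 5.

5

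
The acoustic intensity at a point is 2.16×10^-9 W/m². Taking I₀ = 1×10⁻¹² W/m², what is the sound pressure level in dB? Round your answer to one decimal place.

L = 10·log₁₀(I/I₀) = 10·log₁₀(2.16×10^-9/10⁻¹²) = 10·log₁₀(2.16×10^3).
L = 10·(0.3345 + 3) = 33.34 dB.

33.3 dB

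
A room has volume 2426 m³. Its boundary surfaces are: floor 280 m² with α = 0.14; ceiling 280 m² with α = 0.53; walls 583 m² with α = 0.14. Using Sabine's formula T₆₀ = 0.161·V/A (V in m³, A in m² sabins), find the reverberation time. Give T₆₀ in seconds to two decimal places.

1.45 s

Summing Sᵢαᵢ: 280·0.14 + 280·0.53 + 583·0.14 = 269.22 m².
T₆₀ = 0.161 × 2426 / 269.22 = 1.451 s.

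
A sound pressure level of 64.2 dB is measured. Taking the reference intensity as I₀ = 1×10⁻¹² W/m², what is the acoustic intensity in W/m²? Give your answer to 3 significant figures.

2.63e-06 W/m²

I/I₀ = 10^(64.2/10) = 2.63e+06, so I = 2.63e+06 × 10⁻¹² W/m².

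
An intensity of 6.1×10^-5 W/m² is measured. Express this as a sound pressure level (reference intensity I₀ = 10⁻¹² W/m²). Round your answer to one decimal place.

77.9 dB

L = 10·log₁₀(I/I₀) = 10·log₁₀(6.1×10^-5/10⁻¹²) = 10·log₁₀(6.1×10^7).
L = 10·(0.7853 + 7) = 77.85 dB.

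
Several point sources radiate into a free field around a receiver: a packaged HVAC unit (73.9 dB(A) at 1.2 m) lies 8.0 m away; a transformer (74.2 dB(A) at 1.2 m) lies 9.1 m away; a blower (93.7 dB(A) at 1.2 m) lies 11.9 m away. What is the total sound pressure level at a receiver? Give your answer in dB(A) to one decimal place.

74.0 dB(A)

Apply inverse-square spreading to bring every level to the receiver, then sum 10^(L/10).
packaged HVAC unit: 73.9 − 20·log₁₀(8.0/1.2) = 73.9 − 16.48 = 57.42 dB(A).
transformer: 74.2 − 20·log₁₀(9.1/1.2) = 74.2 − 17.60 = 56.60 dB(A).
blower: 93.7 − 20·log₁₀(11.9/1.2) = 93.7 − 19.93 = 73.77 dB(A).
Σ 10^(L/10) = 2.485e+07 → L_total = 10·log₁₀(2.485e+07) = 73.95 dB(A).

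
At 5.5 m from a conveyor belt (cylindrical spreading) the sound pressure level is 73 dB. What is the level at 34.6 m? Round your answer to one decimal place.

65.0 dB

Cylindrical spreading from a line source gives a 10·log₁₀(r₂/r₁) drop.
L₂ = 73 − 10·log₁₀(34.6/5.5) = 73 − 7.987 = 65.01 dB.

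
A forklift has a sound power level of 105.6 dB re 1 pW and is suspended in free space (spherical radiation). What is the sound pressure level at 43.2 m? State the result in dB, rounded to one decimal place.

L_p = L_w − 10·log₁₀(4π·r²) with r = 43.2 m.
4π·r² = 2.345e+04 m², 10·log₁₀ of that is 43.702 dB.
L_p = 105.6 − 43.702 = 61.90 dB.

61.9 dB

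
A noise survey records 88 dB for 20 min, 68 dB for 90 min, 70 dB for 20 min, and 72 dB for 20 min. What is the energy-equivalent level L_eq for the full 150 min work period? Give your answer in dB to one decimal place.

L_eq = 10·log₁₀[(1/T)·Σ tᵢ·10^(Lᵢ/10)] with T = 150 min.
Σ tᵢ·10^(Lᵢ/10) = 20·10^(88/10) + 90·10^(68/10) + 20·10^(70/10) + 20·10^(72/10) = 1.370e+10.
L_eq = 10·log₁₀(1.370e+10/150) = 79.61 dB.

79.6 dB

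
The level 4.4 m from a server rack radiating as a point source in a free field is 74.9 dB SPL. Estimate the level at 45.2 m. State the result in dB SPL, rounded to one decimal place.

54.7 dB SPL

For a point source, L₂ = L₁ − 20·log₁₀(r₂/r₁).
L₂ = 74.9 − 20·log₁₀(45.2/4.4) = 74.9 − 20.234 = 54.67 dB SPL.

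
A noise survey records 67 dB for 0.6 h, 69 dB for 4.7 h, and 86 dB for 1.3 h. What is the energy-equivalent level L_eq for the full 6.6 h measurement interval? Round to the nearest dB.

79 dB

The energy average is taken in the linear domain: L_eq = 10·log₁₀[(Σ tᵢ·10^(Lᵢ/10))/T], T = 6.6 h.
Σ tᵢ·10^(Lᵢ/10) = 0.6·10^(67/10) + 4.7·10^(69/10) + 1.3·10^(86/10) = 5.579e+08.
L_eq = 10·log₁₀(5.579e+08/6.6) = 79.27 dB.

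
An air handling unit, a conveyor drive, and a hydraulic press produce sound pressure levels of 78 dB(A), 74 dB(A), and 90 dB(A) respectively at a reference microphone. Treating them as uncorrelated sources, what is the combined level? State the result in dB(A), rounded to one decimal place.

90.4 dB(A)

For uncorrelated sources the intensities add, so convert each level to linear form, sum, and take 10·log₁₀ of the total.
Σ 10^(L/10) = 10^(78/10) + 10^(74/10) + 10^(90/10) = 1.088e+09.
L_total = 10·log₁₀(1.088e+09) = 90.37 dB(A).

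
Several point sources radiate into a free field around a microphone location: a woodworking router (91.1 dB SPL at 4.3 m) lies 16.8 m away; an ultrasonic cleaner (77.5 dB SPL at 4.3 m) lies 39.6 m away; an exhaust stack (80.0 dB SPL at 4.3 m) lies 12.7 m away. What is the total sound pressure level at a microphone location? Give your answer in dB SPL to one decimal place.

Apply inverse-square spreading to bring every level to the receiver, then sum 10^(L/10).
woodworking router: 91.1 − 20·log₁₀(16.8/4.3) = 91.1 − 11.84 = 79.26 dB SPL.
ultrasonic cleaner: 77.5 − 20·log₁₀(39.6/4.3) = 77.5 − 19.28 = 58.22 dB SPL.
exhaust stack: 80.0 − 20·log₁₀(12.7/4.3) = 80.0 − 9.41 = 70.59 dB SPL.
Σ 10^(L/10) = 9.652e+07 → L_total = 10·log₁₀(9.652e+07) = 79.85 dB SPL.

79.8 dB SPL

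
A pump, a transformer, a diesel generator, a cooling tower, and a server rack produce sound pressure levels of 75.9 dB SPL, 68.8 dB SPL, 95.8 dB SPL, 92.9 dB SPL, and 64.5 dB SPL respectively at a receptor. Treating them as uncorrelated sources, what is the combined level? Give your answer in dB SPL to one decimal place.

Incoherent sources combine by intensity addition: L_total = 10·log₁₀(Σ 10^(L_i/10)).
Σ 10^(L/10) = 10^(75.9/10) + 10^(68.8/10) + 10^(95.8/10) + 10^(92.9/10) + 10^(64.5/10) = 5.801e+09.
L_total = 10·log₁₀(5.801e+09) = 97.64 dB SPL.

97.6 dB SPL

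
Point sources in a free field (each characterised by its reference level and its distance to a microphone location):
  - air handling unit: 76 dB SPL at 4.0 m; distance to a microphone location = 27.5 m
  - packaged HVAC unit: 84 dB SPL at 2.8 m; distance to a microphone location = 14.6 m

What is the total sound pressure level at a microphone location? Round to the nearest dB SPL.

First find each source's level at the receiver (point-source: −20·log₁₀(r/r_ref)), then combine on an intensity basis.
air handling unit: 76 − 20·log₁₀(27.5/4.0) = 76 − 16.75 = 59.25 dB SPL.
packaged HVAC unit: 84 − 20·log₁₀(14.6/2.8) = 84 − 14.34 = 69.66 dB SPL.
Σ 10^(L/10) = 1.008e+07 → L_total = 10·log₁₀(1.008e+07) = 70.04 dB SPL.

70 dB SPL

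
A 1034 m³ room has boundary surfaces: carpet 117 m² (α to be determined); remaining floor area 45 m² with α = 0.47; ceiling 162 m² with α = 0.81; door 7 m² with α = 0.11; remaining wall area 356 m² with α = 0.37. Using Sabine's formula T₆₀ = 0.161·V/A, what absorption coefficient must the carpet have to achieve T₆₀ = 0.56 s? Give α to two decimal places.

0.11

A = 0.161·V/T₆₀ = 0.161·1034/0.56 = 297.27 m² sabins.
Absorption from the other surfaces = 45·0.47 + 162·0.81 + 7·0.11 + 356·0.37 = 284.86 m², so the carpet must supply 12.41 m² over 117 m².
α = 12.41/117 = 0.106.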